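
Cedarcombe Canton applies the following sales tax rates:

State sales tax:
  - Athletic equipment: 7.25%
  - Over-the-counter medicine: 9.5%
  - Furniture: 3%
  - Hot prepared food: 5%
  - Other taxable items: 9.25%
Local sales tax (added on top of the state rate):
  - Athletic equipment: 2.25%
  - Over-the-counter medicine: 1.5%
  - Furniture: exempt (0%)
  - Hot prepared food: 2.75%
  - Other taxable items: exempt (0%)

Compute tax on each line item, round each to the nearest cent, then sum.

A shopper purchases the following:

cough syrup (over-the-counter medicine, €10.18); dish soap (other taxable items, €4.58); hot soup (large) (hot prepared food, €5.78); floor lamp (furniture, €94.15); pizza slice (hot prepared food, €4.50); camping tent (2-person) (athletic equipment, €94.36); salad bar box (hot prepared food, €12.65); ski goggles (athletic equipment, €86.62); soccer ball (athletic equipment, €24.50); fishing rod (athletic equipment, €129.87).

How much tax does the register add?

Cough syrup €10.18: over-the-counter medicine → 9.5% + 1.5% local = 11% → €1.12
Dish soap €4.58: other taxable items → 9.25% + 0% local = 9.25% → €0.42
Hot soup (large) €5.78: hot prepared food → 5% + 2.75% local = 7.75% → €0.45
Floor lamp €94.15: furniture → 3% + 0% local = 3% → €2.82
Pizza slice €4.50: hot prepared food → 5% + 2.75% local = 7.75% → €0.35
Camping tent (2-person) €94.36: athletic equipment → 7.25% + 2.25% local = 9.5% → €8.96
Salad bar box €12.65: hot prepared food → 5% + 2.75% local = 7.75% → €0.98
Ski goggles €86.62: athletic equipment → 7.25% + 2.25% local = 9.5% → €8.23
Soccer ball €24.50: athletic equipment → 7.25% + 2.25% local = 9.5% → €2.33
Fishing rod €129.87: athletic equipment → 7.25% + 2.25% local = 9.5% → €12.34
Total tax = €1.12 + €0.42 + €0.45 + €2.82 + €0.35 + €8.96 + €0.98 + €8.23 + €2.33 + €12.34 = €38.00

€38.00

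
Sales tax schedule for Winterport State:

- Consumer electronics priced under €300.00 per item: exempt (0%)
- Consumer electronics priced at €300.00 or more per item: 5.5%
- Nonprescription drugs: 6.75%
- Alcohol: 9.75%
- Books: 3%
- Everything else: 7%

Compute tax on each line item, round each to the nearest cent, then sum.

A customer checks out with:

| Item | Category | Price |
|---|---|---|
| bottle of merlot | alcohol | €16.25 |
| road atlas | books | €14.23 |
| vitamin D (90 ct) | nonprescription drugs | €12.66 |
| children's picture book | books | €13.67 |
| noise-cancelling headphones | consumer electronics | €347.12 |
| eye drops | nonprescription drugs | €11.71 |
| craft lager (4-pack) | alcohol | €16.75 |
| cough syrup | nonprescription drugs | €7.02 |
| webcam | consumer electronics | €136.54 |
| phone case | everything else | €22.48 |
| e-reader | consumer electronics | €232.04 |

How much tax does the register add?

€26.82

Bottle of merlot €16.25: alcohol → 9.75% → €1.58
Road atlas €14.23: books → 3% → €0.43
Vitamin D (90 ct) €12.66: nonprescription drugs → 6.75% → €0.85
Children's picture book €13.67: books → 3% → €0.41
Noise-cancelling headphones €347.12: consumer electronics, €300.00 or more → 5.5% → €19.09
Eye drops €11.71: nonprescription drugs → 6.75% → €0.79
Craft lager (4-pack) €16.75: alcohol → 9.75% → €1.63
Cough syrup €7.02: nonprescription drugs → 6.75% → €0.47
Webcam €136.54: consumer electronics, under €300.00 → 0% → €0.00
Phone case €22.48: everything else → 7% → €1.57
E-reader €232.04: consumer electronics, under €300.00 → 0% → €0.00
Total tax = €1.58 + €0.43 + €0.85 + €0.41 + €19.09 + €0.79 + €1.63 + €0.47 + €1.57 = €26.82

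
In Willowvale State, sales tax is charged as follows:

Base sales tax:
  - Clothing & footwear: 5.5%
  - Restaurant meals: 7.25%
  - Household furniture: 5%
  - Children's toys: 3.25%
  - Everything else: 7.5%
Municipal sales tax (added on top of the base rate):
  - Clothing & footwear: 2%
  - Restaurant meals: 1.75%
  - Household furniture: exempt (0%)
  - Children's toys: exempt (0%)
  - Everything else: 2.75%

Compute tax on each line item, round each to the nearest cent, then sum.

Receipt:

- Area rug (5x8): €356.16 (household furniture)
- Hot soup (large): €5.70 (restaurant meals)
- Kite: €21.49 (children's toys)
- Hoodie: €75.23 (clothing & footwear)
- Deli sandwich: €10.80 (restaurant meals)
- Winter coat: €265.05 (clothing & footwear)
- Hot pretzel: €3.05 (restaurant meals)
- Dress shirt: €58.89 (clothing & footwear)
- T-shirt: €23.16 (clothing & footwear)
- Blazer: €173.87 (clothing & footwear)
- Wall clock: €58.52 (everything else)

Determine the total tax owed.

€70.98

Area rug (5x8) €356.16: household furniture → 5% + 0% municipal = 5% → €17.81
Hot soup (large) €5.70: restaurant meals → 7.25% + 1.75% municipal = 9% → €0.51
Kite €21.49: children's toys → 3.25% + 0% municipal = 3.25% → €0.70
Hoodie €75.23: clothing & footwear → 5.5% + 2% municipal = 7.5% → €5.64
Deli sandwich €10.80: restaurant meals → 7.25% + 1.75% municipal = 9% → €0.97
Winter coat €265.05: clothing & footwear → 5.5% + 2% municipal = 7.5% → €19.88
Hot pretzel €3.05: restaurant meals → 7.25% + 1.75% municipal = 9% → €0.27
Dress shirt €58.89: clothing & footwear → 5.5% + 2% municipal = 7.5% → €4.42
T-shirt €23.16: clothing & footwear → 5.5% + 2% municipal = 7.5% → €1.74
Blazer €173.87: clothing & footwear → 5.5% + 2% municipal = 7.5% → €13.04
Wall clock €58.52: everything else → 7.5% + 2.75% municipal = 10.25% → €6.00
Total tax = €17.81 + €0.51 + €0.70 + €5.64 + €0.97 + €19.88 + €0.27 + €4.42 + €1.74 + €13.04 + €6.00 = €70.98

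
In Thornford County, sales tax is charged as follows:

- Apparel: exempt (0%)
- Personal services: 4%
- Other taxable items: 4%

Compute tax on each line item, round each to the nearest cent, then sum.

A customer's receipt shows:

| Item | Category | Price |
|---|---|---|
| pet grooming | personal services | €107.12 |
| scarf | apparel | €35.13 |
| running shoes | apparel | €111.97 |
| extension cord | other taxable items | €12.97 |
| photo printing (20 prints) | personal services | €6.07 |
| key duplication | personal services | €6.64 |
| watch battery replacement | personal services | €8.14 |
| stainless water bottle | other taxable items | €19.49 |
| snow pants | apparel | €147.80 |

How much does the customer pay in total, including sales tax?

€461.75

Pet grooming €107.12: personal services → 4% → €4.28
Scarf €35.13: apparel → 0% → €0.00
Running shoes €111.97: apparel → 0% → €0.00
Extension cord €12.97: other taxable items → 4% → €0.52
Photo printing (20 prints) €6.07: personal services → 4% → €0.24
Key duplication €6.64: personal services → 4% → €0.27
Watch battery replacement €8.14: personal services → 4% → €0.33
Stainless water bottle €19.49: other taxable items → 4% → €0.78
Snow pants €147.80: apparel → 0% → €0.00
Subtotal = €455.33; tax = €6.42; total due = €461.75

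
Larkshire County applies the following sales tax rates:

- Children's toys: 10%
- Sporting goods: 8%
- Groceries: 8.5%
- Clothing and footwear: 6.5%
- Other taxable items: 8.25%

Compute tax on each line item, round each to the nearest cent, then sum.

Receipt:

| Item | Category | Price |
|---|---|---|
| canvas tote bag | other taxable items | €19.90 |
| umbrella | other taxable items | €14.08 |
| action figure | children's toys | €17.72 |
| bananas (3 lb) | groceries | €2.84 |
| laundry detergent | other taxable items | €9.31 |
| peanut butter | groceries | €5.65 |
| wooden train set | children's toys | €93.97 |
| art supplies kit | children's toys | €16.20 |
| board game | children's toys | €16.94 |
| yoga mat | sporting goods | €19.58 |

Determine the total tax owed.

Canvas tote bag €19.90: other taxable items → 8.25% → €1.64
Umbrella €14.08: other taxable items → 8.25% → €1.16
Action figure €17.72: children's toys → 10% → €1.77
Bananas (3 lb) €2.84: groceries → 8.5% → €0.24
Laundry detergent €9.31: other taxable items → 8.25% → €0.77
Peanut butter €5.65: groceries → 8.5% → €0.48
Wooden train set €93.97: children's toys → 10% → €9.40
Art supplies kit €16.20: children's toys → 10% → €1.62
Board game €16.94: children's toys → 10% → €1.69
Yoga mat €19.58: sporting goods → 8% → €1.57
Total tax = €1.64 + €1.16 + €1.77 + €0.24 + €0.77 + €0.48 + €9.40 + €1.62 + €1.69 + €1.57 = €20.34

€20.34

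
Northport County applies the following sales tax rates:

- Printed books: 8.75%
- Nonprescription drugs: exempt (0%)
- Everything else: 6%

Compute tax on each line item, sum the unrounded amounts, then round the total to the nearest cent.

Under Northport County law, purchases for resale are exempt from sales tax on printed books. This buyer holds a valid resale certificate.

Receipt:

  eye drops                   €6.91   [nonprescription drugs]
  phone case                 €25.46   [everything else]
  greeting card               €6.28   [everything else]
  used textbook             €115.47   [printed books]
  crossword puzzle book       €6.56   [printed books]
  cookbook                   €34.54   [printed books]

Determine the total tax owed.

€1.90

Eye drops €6.91: nonprescription drugs → 0% → €0.00
Phone case €25.46: everything else → 6% → €1.5276
Greeting card €6.28: everything else → 6% → €0.3768
Used textbook €115.47: printed books, buyer-exempt → 0% → €0.00
Crossword puzzle book €6.56: printed books, buyer-exempt → 0% → €0.00
Cookbook €34.54: printed books, buyer-exempt → 0% → €0.00
Unrounded tax sum = €1.9044 → €1.90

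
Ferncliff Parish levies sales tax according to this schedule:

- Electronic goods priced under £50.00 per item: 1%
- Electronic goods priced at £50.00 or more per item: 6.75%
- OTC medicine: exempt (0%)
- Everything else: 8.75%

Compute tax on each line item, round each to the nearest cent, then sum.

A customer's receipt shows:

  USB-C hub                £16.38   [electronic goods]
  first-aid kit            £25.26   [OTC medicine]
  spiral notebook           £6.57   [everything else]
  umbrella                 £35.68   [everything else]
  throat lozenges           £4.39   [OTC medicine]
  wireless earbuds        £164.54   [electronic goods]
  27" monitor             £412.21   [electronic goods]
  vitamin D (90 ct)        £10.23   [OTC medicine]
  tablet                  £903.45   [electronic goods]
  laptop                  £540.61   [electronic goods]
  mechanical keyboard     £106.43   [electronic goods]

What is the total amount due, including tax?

USB-C hub £16.38: electronic goods, under £50.00 → 1% → £0.16
First-aid kit £25.26: OTC medicine → 0% → £0.00
Spiral notebook £6.57: everything else → 8.75% → £0.57
Umbrella £35.68: everything else → 8.75% → £3.12
Throat lozenges £4.39: OTC medicine → 0% → £0.00
Wireless earbuds £164.54: electronic goods, £50.00 or more → 6.75% → £11.11
27" monitor £412.21: electronic goods, £50.00 or more → 6.75% → £27.82
Vitamin D (90 ct) £10.23: OTC medicine → 0% → £0.00
Tablet £903.45: electronic goods, £50.00 or more → 6.75% → £60.98
Laptop £540.61: electronic goods, £50.00 or more → 6.75% → £36.49
Mechanical keyboard £106.43: electronic goods, £50.00 or more → 6.75% → £7.18
Subtotal = £2225.75; tax = £147.43; total due = £2373.18

£2373.18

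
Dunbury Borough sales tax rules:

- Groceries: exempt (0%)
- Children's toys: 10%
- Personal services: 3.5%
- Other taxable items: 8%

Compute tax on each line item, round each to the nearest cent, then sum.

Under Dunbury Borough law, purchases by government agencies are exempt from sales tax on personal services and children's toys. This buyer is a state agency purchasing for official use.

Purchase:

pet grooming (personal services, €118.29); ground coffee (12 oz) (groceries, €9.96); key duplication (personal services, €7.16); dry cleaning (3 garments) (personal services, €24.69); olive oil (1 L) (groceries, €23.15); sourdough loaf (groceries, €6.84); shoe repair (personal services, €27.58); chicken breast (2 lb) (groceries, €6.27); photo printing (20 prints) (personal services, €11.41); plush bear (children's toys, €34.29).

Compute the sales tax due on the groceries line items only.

€0.00

Ground coffee (12 oz) €9.96: groceries → 0% → €0.00
Olive oil (1 L) €23.15: groceries → 0% → €0.00
Sourdough loaf €6.84: groceries → 0% → €0.00
Chicken breast (2 lb) €6.27: groceries → 0% → €0.00
Tax on groceries = €0.00 + €0.00 + €0.00 + €0.00 = €0.00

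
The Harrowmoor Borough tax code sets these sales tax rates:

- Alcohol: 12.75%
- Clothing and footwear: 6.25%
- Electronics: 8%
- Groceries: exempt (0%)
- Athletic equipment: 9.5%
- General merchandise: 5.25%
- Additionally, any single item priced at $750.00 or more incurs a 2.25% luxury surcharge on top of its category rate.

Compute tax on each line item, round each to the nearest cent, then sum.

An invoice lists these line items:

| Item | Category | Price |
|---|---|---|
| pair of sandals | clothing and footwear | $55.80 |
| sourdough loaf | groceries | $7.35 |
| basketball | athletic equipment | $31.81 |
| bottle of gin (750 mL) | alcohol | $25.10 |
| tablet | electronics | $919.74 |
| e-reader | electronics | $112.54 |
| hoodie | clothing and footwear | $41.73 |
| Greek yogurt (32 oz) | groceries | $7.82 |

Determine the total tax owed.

$115.59

Pair of sandals $55.80: clothing and footwear → 6.25% → $3.49
Sourdough loaf $7.35: groceries → 0% → $0.00
Basketball $31.81: athletic equipment → 9.5% → $3.02
Bottle of gin (750 mL) $25.10: alcohol → 12.75% → $3.20
Tablet $919.74: electronics → 8% + 2.25% surcharge = 10.25% → $94.27
E-reader $112.54: electronics → 8% → $9.00
Hoodie $41.73: clothing and footwear → 6.25% → $2.61
Greek yogurt (32 oz) $7.82: groceries → 0% → $0.00
Total tax = $3.49 + $3.02 + $3.20 + $94.27 + $9.00 + $2.61 = $115.59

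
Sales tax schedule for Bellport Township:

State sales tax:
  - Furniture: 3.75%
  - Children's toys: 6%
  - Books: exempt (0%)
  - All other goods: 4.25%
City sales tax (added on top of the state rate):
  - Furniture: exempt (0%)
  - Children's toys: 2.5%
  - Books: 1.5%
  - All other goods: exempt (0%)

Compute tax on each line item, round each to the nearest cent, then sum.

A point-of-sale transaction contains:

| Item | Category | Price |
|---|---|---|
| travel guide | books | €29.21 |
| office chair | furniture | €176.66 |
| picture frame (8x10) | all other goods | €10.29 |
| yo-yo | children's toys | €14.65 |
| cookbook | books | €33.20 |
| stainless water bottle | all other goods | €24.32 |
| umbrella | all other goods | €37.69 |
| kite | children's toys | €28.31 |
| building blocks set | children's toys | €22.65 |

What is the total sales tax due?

Travel guide €29.21: books → 0% + 1.5% city = 1.5% → €0.44
Office chair €176.66: furniture → 3.75% + 0% city = 3.75% → €6.62
Picture frame (8x10) €10.29: all other goods → 4.25% + 0% city = 4.25% → €0.44
Yo-yo €14.65: children's toys → 6% + 2.5% city = 8.5% → €1.25
Cookbook €33.20: books → 0% + 1.5% city = 1.5% → €0.50
Stainless water bottle €24.32: all other goods → 4.25% + 0% city = 4.25% → €1.03
Umbrella €37.69: all other goods → 4.25% + 0% city = 4.25% → €1.60
Kite €28.31: children's toys → 6% + 2.5% city = 8.5% → €2.41
Building blocks set €22.65: children's toys → 6% + 2.5% city = 8.5% → €1.93
Total tax = €0.44 + €6.62 + €0.44 + €1.25 + €0.50 + €1.03 + €1.60 + €2.41 + €1.93 = €16.22

€16.22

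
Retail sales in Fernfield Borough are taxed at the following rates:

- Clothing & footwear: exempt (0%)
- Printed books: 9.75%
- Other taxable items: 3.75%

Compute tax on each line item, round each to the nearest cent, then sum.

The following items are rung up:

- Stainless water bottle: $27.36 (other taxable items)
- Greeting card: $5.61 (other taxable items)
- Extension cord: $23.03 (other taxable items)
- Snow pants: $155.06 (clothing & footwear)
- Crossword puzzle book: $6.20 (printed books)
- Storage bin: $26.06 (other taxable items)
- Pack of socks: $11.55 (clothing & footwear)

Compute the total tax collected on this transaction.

Stainless water bottle $27.36: other taxable items → 3.75% → $1.03
Greeting card $5.61: other taxable items → 3.75% → $0.21
Extension cord $23.03: other taxable items → 3.75% → $0.86
Snow pants $155.06: clothing & footwear → 0% → $0.00
Crossword puzzle book $6.20: printed books → 9.75% → $0.60
Storage bin $26.06: other taxable items → 3.75% → $0.98
Pack of socks $11.55: clothing & footwear → 0% → $0.00
Total tax = $1.03 + $0.21 + $0.86 + $0.60 + $0.98 = $3.68

$3.68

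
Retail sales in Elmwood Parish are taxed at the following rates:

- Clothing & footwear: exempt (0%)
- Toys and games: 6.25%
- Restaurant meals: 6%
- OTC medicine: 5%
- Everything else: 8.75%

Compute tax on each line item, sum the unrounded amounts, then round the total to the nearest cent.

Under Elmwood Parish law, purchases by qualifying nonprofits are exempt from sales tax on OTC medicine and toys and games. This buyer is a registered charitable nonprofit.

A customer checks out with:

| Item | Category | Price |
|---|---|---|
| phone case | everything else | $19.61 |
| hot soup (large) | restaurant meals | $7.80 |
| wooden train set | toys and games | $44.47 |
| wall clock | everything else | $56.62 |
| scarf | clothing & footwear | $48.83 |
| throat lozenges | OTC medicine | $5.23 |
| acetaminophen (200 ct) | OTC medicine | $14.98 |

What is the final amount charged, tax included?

Phone case $19.61: everything else → 8.75% → $1.715875
Hot soup (large) $7.80: restaurant meals → 6% → $0.468
Wooden train set $44.47: toys and games, buyer-exempt → 0% → $0.00
Wall clock $56.62: everything else → 8.75% → $4.95425
Scarf $48.83: clothing & footwear → 0% → $0.00
Throat lozenges $5.23: OTC medicine, buyer-exempt → 0% → $0.00
Acetaminophen (200 ct) $14.98: OTC medicine, buyer-exempt → 0% → $0.00
Subtotal = $197.54; unrounded tax = $7.138125 → $7.14; total due = $204.68

$204.68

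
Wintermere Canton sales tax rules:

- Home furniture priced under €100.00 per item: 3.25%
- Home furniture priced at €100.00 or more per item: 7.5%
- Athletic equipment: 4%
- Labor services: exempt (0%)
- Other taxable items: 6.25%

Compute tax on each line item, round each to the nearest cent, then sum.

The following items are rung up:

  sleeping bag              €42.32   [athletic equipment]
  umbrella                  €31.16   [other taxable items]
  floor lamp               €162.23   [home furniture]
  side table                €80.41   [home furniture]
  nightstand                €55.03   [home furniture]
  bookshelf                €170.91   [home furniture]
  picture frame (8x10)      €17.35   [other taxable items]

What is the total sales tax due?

Sleeping bag €42.32: athletic equipment → 4% → €1.69
Umbrella €31.16: other taxable items → 6.25% → €1.95
Floor lamp €162.23: home furniture, €100.00 or more → 7.5% → €12.17
Side table €80.41: home furniture, under €100.00 → 3.25% → €2.61
Nightstand €55.03: home furniture, under €100.00 → 3.25% → €1.79
Bookshelf €170.91: home furniture, €100.00 or more → 7.5% → €12.82
Picture frame (8x10) €17.35: other taxable items → 6.25% → €1.08
Total tax = €1.69 + €1.95 + €12.17 + €2.61 + €1.79 + €12.82 + €1.08 = €34.11

€34.11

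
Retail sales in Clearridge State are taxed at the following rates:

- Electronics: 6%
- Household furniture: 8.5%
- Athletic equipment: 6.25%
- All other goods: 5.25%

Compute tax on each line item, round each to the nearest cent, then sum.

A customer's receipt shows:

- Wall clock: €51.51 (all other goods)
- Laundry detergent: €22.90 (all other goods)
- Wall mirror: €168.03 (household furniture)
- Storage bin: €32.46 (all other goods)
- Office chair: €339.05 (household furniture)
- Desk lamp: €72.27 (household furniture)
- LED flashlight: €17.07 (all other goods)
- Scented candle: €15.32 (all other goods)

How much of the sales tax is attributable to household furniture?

Wall mirror €168.03: household furniture → 8.5% → €14.28
Office chair €339.05: household furniture → 8.5% → €28.82
Desk lamp €72.27: household furniture → 8.5% → €6.14
Tax on household furniture = €14.28 + €28.82 + €6.14 = €49.24

€49.24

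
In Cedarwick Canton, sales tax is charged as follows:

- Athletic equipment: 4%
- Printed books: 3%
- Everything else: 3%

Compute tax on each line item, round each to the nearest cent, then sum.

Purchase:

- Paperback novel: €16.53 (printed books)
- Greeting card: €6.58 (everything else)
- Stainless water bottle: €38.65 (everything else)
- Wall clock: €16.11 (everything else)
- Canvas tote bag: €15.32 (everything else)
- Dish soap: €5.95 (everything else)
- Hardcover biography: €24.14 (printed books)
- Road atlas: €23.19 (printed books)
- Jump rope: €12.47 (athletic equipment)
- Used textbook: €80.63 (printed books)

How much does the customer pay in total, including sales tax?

€246.89

Paperback novel €16.53: printed books → 3% → €0.50
Greeting card €6.58: everything else → 3% → €0.20
Stainless water bottle €38.65: everything else → 3% → €1.16
Wall clock €16.11: everything else → 3% → €0.48
Canvas tote bag €15.32: everything else → 3% → €0.46
Dish soap €5.95: everything else → 3% → €0.18
Hardcover biography €24.14: printed books → 3% → €0.72
Road atlas €23.19: printed books → 3% → €0.70
Jump rope €12.47: athletic equipment → 4% → €0.50
Used textbook €80.63: printed books → 3% → €2.42
Subtotal = €239.57; tax = €7.32; total due = €246.89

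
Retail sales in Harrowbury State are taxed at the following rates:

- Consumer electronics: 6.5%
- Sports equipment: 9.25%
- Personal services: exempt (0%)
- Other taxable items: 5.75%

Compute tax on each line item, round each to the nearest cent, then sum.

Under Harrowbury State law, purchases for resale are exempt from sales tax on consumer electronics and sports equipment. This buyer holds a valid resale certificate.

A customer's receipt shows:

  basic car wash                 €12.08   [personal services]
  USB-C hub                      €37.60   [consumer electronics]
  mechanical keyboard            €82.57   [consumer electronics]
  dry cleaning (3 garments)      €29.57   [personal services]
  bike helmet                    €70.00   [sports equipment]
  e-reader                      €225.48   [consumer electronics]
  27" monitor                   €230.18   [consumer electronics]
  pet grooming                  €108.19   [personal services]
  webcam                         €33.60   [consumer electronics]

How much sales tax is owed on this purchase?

€0.00

Basic car wash €12.08: personal services → 0% → €0.00
USB-C hub €37.60: consumer electronics, buyer-exempt → 0% → €0.00
Mechanical keyboard €82.57: consumer electronics, buyer-exempt → 0% → €0.00
Dry cleaning (3 garments) €29.57: personal services → 0% → €0.00
Bike helmet €70.00: sports equipment, buyer-exempt → 0% → €0.00
E-reader €225.48: consumer electronics, buyer-exempt → 0% → €0.00
27" monitor €230.18: consumer electronics, buyer-exempt → 0% → €0.00
Pet grooming €108.19: personal services → 0% → €0.00
Webcam €33.60: consumer electronics, buyer-exempt → 0% → €0.00
Total tax = €0.00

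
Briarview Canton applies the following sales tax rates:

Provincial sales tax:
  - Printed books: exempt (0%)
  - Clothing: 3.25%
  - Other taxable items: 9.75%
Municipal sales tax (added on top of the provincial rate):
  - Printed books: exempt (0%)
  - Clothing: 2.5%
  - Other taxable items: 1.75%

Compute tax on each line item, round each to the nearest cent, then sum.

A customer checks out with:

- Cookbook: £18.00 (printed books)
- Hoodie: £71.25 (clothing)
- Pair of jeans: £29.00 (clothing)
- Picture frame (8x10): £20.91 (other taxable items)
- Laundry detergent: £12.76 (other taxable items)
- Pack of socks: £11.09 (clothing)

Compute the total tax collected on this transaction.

Cookbook £18.00: printed books → 0% + 0% municipal = 0% → £0.00
Hoodie £71.25: clothing → 3.25% + 2.5% municipal = 5.75% → £4.10
Pair of jeans £29.00: clothing → 3.25% + 2.5% municipal = 5.75% → £1.67
Picture frame (8x10) £20.91: other taxable items → 9.75% + 1.75% municipal = 11.5% → £2.40
Laundry detergent £12.76: other taxable items → 9.75% + 1.75% municipal = 11.5% → £1.47
Pack of socks £11.09: clothing → 3.25% + 2.5% municipal = 5.75% → £0.64
Total tax = £4.10 + £1.67 + £2.40 + £1.47 + £0.64 = £10.28

£10.28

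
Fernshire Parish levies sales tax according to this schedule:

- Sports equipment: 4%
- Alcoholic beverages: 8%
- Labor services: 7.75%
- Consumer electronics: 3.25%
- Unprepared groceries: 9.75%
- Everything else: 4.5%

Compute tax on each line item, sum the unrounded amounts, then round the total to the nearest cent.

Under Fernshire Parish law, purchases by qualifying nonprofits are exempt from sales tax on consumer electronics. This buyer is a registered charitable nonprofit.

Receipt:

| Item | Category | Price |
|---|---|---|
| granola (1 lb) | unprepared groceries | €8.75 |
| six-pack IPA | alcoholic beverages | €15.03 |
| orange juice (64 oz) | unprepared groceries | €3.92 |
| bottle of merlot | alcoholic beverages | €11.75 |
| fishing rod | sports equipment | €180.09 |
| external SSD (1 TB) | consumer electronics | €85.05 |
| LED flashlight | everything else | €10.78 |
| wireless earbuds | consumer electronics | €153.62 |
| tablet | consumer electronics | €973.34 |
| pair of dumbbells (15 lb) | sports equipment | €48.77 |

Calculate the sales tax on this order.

Granola (1 lb) €8.75: unprepared groceries → 9.75% → €0.853125
Six-pack IPA €15.03: alcoholic beverages → 8% → €1.2024
Orange juice (64 oz) €3.92: unprepared groceries → 9.75% → €0.3822
Bottle of merlot €11.75: alcoholic beverages → 8% → €0.94
Fishing rod €180.09: sports equipment → 4% → €7.2036
External SSD (1 TB) €85.05: consumer electronics, buyer-exempt → 0% → €0.00
LED flashlight €10.78: everything else → 4.5% → €0.4851
Wireless earbuds €153.62: consumer electronics, buyer-exempt → 0% → €0.00
Tablet €973.34: consumer electronics, buyer-exempt → 0% → €0.00
Pair of dumbbells (15 lb) €48.77: sports equipment → 4% → €1.9508
Unrounded tax sum = €13.017225 → €13.02

€13.02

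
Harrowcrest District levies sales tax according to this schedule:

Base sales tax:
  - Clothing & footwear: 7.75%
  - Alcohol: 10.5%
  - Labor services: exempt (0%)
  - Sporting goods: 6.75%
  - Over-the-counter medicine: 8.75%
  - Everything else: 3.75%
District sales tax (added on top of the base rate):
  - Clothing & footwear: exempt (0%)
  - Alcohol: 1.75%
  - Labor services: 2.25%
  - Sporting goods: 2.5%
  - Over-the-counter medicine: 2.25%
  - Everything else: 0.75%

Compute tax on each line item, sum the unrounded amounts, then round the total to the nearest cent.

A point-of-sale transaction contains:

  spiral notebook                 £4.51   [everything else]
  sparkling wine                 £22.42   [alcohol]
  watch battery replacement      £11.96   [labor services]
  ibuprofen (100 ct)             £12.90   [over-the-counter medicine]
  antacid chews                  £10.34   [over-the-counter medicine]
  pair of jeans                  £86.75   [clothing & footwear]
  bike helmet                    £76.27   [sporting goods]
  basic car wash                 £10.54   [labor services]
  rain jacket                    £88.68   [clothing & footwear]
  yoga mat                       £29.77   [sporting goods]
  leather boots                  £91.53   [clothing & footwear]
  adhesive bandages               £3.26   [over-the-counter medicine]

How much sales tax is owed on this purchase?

£36.87

Spiral notebook £4.51: everything else → 3.75% + 0.75% district = 4.5% → £0.20295
Sparkling wine £22.42: alcohol → 10.5% + 1.75% district = 12.25% → £2.74645
Watch battery replacement £11.96: labor services → 0% + 2.25% district = 2.25% → £0.2691
Ibuprofen (100 ct) £12.90: over-the-counter medicine → 8.75% + 2.25% district = 11% → £1.419
Antacid chews £10.34: over-the-counter medicine → 8.75% + 2.25% district = 11% → £1.1374
Pair of jeans £86.75: clothing & footwear → 7.75% + 0% district = 7.75% → £6.723125
Bike helmet £76.27: sporting goods → 6.75% + 2.5% district = 9.25% → £7.054975
Basic car wash £10.54: labor services → 0% + 2.25% district = 2.25% → £0.23715
Rain jacket £88.68: clothing & footwear → 7.75% + 0% district = 7.75% → £6.8727
Yoga mat £29.77: sporting goods → 6.75% + 2.5% district = 9.25% → £2.753725
Leather boots £91.53: clothing & footwear → 7.75% + 0% district = 7.75% → £7.093575
Adhesive bandages £3.26: over-the-counter medicine → 8.75% + 2.25% district = 11% → £0.3586
Unrounded tax sum = £36.86875 → £36.87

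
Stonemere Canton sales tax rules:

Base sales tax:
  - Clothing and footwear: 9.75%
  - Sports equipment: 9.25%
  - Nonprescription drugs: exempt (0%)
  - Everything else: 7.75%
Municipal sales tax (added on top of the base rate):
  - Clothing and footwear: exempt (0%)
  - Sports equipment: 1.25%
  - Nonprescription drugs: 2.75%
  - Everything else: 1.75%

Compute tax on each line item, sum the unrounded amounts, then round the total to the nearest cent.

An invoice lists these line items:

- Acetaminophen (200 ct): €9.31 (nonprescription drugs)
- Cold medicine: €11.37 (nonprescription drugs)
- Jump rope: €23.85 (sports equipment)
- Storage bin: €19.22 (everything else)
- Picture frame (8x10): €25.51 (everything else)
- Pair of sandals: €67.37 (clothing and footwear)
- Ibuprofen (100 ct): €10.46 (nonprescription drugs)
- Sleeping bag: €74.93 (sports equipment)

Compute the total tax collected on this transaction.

Acetaminophen (200 ct) €9.31: nonprescription drugs → 0% + 2.75% municipal = 2.75% → €0.256025
Cold medicine €11.37: nonprescription drugs → 0% + 2.75% municipal = 2.75% → €0.312675
Jump rope €23.85: sports equipment → 9.25% + 1.25% municipal = 10.5% → €2.50425
Storage bin €19.22: everything else → 7.75% + 1.75% municipal = 9.5% → €1.8259
Picture frame (8x10) €25.51: everything else → 7.75% + 1.75% municipal = 9.5% → €2.42345
Pair of sandals €67.37: clothing and footwear → 9.75% + 0% municipal = 9.75% → €6.568575
Ibuprofen (100 ct) €10.46: nonprescription drugs → 0% + 2.75% municipal = 2.75% → €0.28765
Sleeping bag €74.93: sports equipment → 9.25% + 1.25% municipal = 10.5% → €7.86765
Unrounded tax sum = €22.046175 → €22.05

€22.05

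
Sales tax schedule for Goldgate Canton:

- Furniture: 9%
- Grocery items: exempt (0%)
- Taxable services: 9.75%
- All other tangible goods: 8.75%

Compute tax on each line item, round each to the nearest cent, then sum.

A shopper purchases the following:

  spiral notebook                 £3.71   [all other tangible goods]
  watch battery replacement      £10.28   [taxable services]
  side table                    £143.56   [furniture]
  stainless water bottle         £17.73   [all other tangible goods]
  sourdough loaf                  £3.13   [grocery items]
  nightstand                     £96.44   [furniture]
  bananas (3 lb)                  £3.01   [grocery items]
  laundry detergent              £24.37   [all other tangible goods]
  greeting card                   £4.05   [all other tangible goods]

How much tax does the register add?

Spiral notebook £3.71: all other tangible goods → 8.75% → £0.32
Watch battery replacement £10.28: taxable services → 9.75% → £1.00
Side table £143.56: furniture → 9% → £12.92
Stainless water bottle £17.73: all other tangible goods → 8.75% → £1.55
Sourdough loaf £3.13: grocery items → 0% → £0.00
Nightstand £96.44: furniture → 9% → £8.68
Bananas (3 lb) £3.01: grocery items → 0% → £0.00
Laundry detergent £24.37: all other tangible goods → 8.75% → £2.13
Greeting card £4.05: all other tangible goods → 8.75% → £0.35
Total tax = £0.32 + £1.00 + £12.92 + £1.55 + £8.68 + £2.13 + £0.35 = £26.95

£26.95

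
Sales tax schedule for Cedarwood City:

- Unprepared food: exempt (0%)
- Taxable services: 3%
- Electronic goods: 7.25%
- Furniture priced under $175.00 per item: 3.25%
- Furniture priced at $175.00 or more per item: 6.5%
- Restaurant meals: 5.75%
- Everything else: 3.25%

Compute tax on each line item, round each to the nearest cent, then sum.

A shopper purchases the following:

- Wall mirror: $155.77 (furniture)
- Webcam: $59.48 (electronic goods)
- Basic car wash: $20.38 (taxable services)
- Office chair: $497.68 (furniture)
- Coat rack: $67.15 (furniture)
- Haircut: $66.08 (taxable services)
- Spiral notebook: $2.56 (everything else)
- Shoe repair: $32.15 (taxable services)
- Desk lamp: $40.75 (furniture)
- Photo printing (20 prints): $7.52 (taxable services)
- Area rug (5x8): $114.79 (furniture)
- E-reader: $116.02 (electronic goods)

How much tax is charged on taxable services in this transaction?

$3.78

Basic car wash $20.38: taxable services → 3% → $0.61
Haircut $66.08: taxable services → 3% → $1.98
Shoe repair $32.15: taxable services → 3% → $0.96
Photo printing (20 prints) $7.52: taxable services → 3% → $0.23
Tax on taxable services = $0.61 + $1.98 + $0.96 + $0.23 = $3.78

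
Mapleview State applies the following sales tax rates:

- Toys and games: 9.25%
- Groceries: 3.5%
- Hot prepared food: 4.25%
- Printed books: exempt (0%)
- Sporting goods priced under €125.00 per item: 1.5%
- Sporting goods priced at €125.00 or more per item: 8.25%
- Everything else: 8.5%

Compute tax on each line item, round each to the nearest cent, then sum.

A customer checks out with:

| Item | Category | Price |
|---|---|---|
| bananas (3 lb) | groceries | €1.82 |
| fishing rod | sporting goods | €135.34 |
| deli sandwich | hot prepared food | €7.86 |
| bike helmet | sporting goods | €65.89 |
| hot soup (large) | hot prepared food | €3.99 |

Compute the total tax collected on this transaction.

Bananas (3 lb) €1.82: groceries → 3.5% → €0.06
Fishing rod €135.34: sporting goods, €125.00 or more → 8.25% → €11.17
Deli sandwich €7.86: hot prepared food → 4.25% → €0.33
Bike helmet €65.89: sporting goods, under €125.00 → 1.5% → €0.99
Hot soup (large) €3.99: hot prepared food → 4.25% → €0.17
Total tax = €0.06 + €11.17 + €0.33 + €0.99 + €0.17 = €12.72

€12.72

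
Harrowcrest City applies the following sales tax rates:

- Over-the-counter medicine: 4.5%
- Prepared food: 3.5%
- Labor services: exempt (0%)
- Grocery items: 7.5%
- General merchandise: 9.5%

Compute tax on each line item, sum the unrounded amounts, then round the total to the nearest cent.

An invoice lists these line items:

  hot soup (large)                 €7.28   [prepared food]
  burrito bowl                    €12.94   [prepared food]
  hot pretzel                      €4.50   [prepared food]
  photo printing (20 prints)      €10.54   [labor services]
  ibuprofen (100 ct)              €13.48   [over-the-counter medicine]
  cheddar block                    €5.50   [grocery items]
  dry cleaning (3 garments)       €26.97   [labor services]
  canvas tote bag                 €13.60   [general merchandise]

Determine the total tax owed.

Hot soup (large) €7.28: prepared food → 3.5% → €0.2548
Burrito bowl €12.94: prepared food → 3.5% → €0.4529
Hot pretzel €4.50: prepared food → 3.5% → €0.1575
Photo printing (20 prints) €10.54: labor services → 0% → €0.00
Ibuprofen (100 ct) €13.48: over-the-counter medicine → 4.5% → €0.6066
Cheddar block €5.50: grocery items → 7.5% → €0.4125
Dry cleaning (3 garments) €26.97: labor services → 0% → €0.00
Canvas tote bag €13.60: general merchandise → 9.5% → €1.292
Unrounded tax sum = €3.1763 → €3.18

€3.18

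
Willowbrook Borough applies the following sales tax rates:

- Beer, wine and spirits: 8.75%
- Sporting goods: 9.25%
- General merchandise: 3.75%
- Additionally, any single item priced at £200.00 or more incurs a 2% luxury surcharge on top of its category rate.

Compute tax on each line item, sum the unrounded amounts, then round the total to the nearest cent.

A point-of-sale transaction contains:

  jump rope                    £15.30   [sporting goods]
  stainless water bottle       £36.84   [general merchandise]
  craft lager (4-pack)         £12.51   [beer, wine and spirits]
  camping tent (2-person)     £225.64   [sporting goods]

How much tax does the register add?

Jump rope £15.30: sporting goods → 9.25% → £1.41525
Stainless water bottle £36.84: general merchandise → 3.75% → £1.3815
Craft lager (4-pack) £12.51: beer, wine and spirits → 8.75% → £1.094625
Camping tent (2-person) £225.64: sporting goods → 9.25% + 2% surcharge = 11.25% → £25.3845
Unrounded tax sum = £29.275875 → £29.28

£29.28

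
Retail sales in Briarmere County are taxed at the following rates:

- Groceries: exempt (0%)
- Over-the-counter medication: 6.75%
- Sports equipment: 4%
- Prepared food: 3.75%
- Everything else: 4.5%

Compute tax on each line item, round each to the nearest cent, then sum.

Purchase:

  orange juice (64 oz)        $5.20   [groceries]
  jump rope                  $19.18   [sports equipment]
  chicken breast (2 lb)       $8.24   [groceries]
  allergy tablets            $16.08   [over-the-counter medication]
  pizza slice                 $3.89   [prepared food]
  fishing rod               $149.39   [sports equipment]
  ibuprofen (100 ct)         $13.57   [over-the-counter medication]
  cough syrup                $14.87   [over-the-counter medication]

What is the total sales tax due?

Orange juice (64 oz) $5.20: groceries → 0% → $0.00
Jump rope $19.18: sports equipment → 4% → $0.77
Chicken breast (2 lb) $8.24: groceries → 0% → $0.00
Allergy tablets $16.08: over-the-counter medication → 6.75% → $1.09
Pizza slice $3.89: prepared food → 3.75% → $0.15
Fishing rod $149.39: sports equipment → 4% → $5.98
Ibuprofen (100 ct) $13.57: over-the-counter medication → 6.75% → $0.92
Cough syrup $14.87: over-the-counter medication → 6.75% → $1.00
Total tax = $0.77 + $1.09 + $0.15 + $5.98 + $0.92 + $1.00 = $9.91

$9.91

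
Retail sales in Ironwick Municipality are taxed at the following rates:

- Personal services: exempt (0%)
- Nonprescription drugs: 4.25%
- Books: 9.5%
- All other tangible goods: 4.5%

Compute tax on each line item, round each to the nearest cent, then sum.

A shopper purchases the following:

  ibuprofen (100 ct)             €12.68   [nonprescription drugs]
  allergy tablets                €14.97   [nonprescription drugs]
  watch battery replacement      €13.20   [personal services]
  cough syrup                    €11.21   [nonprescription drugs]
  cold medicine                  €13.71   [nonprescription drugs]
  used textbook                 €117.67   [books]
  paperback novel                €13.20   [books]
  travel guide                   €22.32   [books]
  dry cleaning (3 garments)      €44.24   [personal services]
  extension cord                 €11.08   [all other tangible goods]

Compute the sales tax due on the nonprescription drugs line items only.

€2.24

Ibuprofen (100 ct) €12.68: nonprescription drugs → 4.25% → €0.54
Allergy tablets €14.97: nonprescription drugs → 4.25% → €0.64
Cough syrup €11.21: nonprescription drugs → 4.25% → €0.48
Cold medicine €13.71: nonprescription drugs → 4.25% → €0.58
Tax on nonprescription drugs = €0.54 + €0.64 + €0.48 + €0.58 = €2.24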